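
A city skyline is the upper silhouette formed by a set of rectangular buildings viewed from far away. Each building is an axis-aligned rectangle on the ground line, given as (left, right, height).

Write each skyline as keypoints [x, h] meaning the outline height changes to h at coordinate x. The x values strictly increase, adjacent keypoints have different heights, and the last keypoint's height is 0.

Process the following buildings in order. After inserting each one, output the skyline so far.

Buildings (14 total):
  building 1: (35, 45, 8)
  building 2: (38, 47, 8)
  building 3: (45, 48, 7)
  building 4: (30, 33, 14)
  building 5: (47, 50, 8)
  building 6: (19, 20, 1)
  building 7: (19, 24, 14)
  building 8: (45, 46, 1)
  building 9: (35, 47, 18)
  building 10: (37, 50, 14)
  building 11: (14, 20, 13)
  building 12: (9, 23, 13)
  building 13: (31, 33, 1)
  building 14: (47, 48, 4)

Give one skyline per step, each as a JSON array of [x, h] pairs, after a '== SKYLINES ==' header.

== SKYLINES ==
[[35,8],[45,0]]
[[35,8],[47,0]]
[[35,8],[47,7],[48,0]]
[[30,14],[33,0],[35,8],[47,7],[48,0]]
[[30,14],[33,0],[35,8],[50,0]]
[[19,1],[20,0],[30,14],[33,0],[35,8],[50,0]]
[[19,14],[24,0],[30,14],[33,0],[35,8],[50,0]]
[[19,14],[24,0],[30,14],[33,0],[35,8],[50,0]]
[[19,14],[24,0],[30,14],[33,0],[35,18],[47,8],[50,0]]
[[19,14],[24,0],[30,14],[33,0],[35,18],[47,14],[50,0]]
[[14,13],[19,14],[24,0],[30,14],[33,0],[35,18],[47,14],[50,0]]
[[9,13],[19,14],[24,0],[30,14],[33,0],[35,18],[47,14],[50,0]]
[[9,13],[19,14],[24,0],[30,14],[33,0],[35,18],[47,14],[50,0]]
[[9,13],[19,14],[24,0],[30,14],[33,0],[35,18],[47,14],[50,0]]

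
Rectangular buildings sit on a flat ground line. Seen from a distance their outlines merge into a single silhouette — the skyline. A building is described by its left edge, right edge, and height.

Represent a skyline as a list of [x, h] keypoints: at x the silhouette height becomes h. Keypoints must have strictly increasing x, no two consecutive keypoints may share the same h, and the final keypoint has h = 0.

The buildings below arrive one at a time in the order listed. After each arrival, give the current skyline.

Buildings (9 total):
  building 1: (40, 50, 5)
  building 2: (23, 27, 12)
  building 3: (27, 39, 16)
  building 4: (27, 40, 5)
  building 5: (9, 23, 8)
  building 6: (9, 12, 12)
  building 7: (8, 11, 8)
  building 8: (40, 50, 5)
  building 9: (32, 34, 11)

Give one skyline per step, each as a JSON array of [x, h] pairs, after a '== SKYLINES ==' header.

== SKYLINES ==
[[40,5],[50,0]]
[[23,12],[27,0],[40,5],[50,0]]
[[23,12],[27,16],[39,0],[40,5],[50,0]]
[[23,12],[27,16],[39,5],[50,0]]
[[9,8],[23,12],[27,16],[39,5],[50,0]]
[[9,12],[12,8],[23,12],[27,16],[39,5],[50,0]]
[[8,8],[9,12],[12,8],[23,12],[27,16],[39,5],[50,0]]
[[8,8],[9,12],[12,8],[23,12],[27,16],[39,5],[50,0]]
[[8,8],[9,12],[12,8],[23,12],[27,16],[39,5],[50,0]]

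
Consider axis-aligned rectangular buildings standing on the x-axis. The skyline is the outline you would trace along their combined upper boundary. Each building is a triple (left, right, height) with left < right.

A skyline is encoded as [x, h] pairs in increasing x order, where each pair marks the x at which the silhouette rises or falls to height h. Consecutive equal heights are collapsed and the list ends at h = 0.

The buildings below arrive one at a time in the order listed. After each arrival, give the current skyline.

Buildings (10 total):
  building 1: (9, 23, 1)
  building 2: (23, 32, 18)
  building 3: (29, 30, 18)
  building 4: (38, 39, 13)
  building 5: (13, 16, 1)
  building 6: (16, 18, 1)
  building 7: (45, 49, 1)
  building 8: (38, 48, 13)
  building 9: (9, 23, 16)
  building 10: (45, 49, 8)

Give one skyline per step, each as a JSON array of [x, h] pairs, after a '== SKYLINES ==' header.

== SKYLINES ==
[[9,1],[23,0]]
[[9,1],[23,18],[32,0]]
[[9,1],[23,18],[32,0]]
[[9,1],[23,18],[32,0],[38,13],[39,0]]
[[9,1],[23,18],[32,0],[38,13],[39,0]]
[[9,1],[23,18],[32,0],[38,13],[39,0]]
[[9,1],[23,18],[32,0],[38,13],[39,0],[45,1],[49,0]]
[[9,1],[23,18],[32,0],[38,13],[48,1],[49,0]]
[[9,16],[23,18],[32,0],[38,13],[48,1],[49,0]]
[[9,16],[23,18],[32,0],[38,13],[48,8],[49,0]]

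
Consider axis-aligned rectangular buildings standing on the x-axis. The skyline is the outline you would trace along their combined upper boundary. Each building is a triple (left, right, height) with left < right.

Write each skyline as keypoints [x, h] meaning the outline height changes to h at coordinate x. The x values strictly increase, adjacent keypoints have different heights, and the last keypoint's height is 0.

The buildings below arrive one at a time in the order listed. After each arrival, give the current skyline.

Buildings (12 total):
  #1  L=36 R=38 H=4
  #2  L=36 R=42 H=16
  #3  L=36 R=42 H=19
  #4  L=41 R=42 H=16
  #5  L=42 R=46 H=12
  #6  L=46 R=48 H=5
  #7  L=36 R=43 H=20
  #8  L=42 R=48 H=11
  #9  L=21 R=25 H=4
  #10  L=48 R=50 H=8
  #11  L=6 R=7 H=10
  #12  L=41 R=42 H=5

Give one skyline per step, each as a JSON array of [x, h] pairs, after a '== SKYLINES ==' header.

== SKYLINES ==
[[36,4],[38,0]]
[[36,16],[42,0]]
[[36,19],[42,0]]
[[36,19],[42,0]]
[[36,19],[42,12],[46,0]]
[[36,19],[42,12],[46,5],[48,0]]
[[36,20],[43,12],[46,5],[48,0]]
[[36,20],[43,12],[46,11],[48,0]]
[[21,4],[25,0],[36,20],[43,12],[46,11],[48,0]]
[[21,4],[25,0],[36,20],[43,12],[46,11],[48,8],[50,0]]
[[6,10],[7,0],[21,4],[25,0],[36,20],[43,12],[46,11],[48,8],[50,0]]
[[6,10],[7,0],[21,4],[25,0],[36,20],[43,12],[46,11],[48,8],[50,0]]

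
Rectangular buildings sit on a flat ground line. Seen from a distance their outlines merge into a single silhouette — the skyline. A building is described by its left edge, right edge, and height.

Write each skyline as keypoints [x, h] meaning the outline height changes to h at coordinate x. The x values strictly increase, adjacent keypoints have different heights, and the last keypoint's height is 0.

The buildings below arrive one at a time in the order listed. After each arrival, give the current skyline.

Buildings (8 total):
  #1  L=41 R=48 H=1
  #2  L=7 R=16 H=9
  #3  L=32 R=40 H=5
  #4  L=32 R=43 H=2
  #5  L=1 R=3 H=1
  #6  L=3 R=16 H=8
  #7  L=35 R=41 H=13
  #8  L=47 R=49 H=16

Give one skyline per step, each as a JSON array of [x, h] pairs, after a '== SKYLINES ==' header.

== SKYLINES ==
[[41,1],[48,0]]
[[7,9],[16,0],[41,1],[48,0]]
[[7,9],[16,0],[32,5],[40,0],[41,1],[48,0]]
[[7,9],[16,0],[32,5],[40,2],[43,1],[48,0]]
[[1,1],[3,0],[7,9],[16,0],[32,5],[40,2],[43,1],[48,0]]
[[1,1],[3,8],[7,9],[16,0],[32,5],[40,2],[43,1],[48,0]]
[[1,1],[3,8],[7,9],[16,0],[32,5],[35,13],[41,2],[43,1],[48,0]]
[[1,1],[3,8],[7,9],[16,0],[32,5],[35,13],[41,2],[43,1],[47,16],[49,0]]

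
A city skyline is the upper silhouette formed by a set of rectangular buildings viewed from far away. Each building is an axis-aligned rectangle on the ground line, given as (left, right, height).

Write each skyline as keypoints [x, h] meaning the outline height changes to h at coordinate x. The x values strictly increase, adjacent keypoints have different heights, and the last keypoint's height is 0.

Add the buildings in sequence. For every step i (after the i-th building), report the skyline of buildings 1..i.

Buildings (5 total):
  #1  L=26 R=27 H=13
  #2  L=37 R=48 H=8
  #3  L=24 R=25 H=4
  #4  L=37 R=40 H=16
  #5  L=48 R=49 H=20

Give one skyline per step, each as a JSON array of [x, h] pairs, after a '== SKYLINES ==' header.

== SKYLINES ==
[[26,13],[27,0]]
[[26,13],[27,0],[37,8],[48,0]]
[[24,4],[25,0],[26,13],[27,0],[37,8],[48,0]]
[[24,4],[25,0],[26,13],[27,0],[37,16],[40,8],[48,0]]
[[24,4],[25,0],[26,13],[27,0],[37,16],[40,8],[48,20],[49,0]]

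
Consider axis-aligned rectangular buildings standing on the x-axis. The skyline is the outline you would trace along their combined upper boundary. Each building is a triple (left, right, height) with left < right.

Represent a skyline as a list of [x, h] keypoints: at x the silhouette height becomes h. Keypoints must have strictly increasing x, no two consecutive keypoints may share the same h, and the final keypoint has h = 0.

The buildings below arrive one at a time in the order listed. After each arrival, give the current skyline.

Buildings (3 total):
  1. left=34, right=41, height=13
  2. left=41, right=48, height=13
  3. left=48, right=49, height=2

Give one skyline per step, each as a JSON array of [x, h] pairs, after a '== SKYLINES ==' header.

== SKYLINES ==
[[34,13],[41,0]]
[[34,13],[48,0]]
[[34,13],[48,2],[49,0]]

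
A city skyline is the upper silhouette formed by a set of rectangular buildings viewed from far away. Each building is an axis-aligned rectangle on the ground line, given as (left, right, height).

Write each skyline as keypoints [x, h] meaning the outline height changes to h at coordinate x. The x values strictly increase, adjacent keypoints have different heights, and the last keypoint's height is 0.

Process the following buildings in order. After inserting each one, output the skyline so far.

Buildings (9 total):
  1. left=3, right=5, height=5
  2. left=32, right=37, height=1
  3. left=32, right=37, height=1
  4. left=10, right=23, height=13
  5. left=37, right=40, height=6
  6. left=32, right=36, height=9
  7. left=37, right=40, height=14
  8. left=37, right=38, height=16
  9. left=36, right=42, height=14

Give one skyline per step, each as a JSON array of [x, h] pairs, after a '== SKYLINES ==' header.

== SKYLINES ==
[[3,5],[5,0]]
[[3,5],[5,0],[32,1],[37,0]]
[[3,5],[5,0],[32,1],[37,0]]
[[3,5],[5,0],[10,13],[23,0],[32,1],[37,0]]
[[3,5],[5,0],[10,13],[23,0],[32,1],[37,6],[40,0]]
[[3,5],[5,0],[10,13],[23,0],[32,9],[36,1],[37,6],[40,0]]
[[3,5],[5,0],[10,13],[23,0],[32,9],[36,1],[37,14],[40,0]]
[[3,5],[5,0],[10,13],[23,0],[32,9],[36,1],[37,16],[38,14],[40,0]]
[[3,5],[5,0],[10,13],[23,0],[32,9],[36,14],[37,16],[38,14],[42,0]]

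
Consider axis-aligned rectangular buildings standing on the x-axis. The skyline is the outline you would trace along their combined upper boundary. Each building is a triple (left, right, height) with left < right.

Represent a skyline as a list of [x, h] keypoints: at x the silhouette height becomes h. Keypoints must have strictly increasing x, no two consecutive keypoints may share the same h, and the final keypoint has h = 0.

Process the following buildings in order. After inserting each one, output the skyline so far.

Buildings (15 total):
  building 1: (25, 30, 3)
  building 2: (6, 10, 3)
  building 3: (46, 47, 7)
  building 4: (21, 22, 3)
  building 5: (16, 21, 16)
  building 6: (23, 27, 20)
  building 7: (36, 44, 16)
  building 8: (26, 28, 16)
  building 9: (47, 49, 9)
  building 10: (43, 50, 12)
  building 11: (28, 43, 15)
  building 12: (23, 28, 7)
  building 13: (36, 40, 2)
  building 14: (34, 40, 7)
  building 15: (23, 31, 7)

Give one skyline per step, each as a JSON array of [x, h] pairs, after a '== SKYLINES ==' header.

== SKYLINES ==
[[25,3],[30,0]]
[[6,3],[10,0],[25,3],[30,0]]
[[6,3],[10,0],[25,3],[30,0],[46,7],[47,0]]
[[6,3],[10,0],[21,3],[22,0],[25,3],[30,0],[46,7],[47,0]]
[[6,3],[10,0],[16,16],[21,3],[22,0],[25,3],[30,0],[46,7],[47,0]]
[[6,3],[10,0],[16,16],[21,3],[22,0],[23,20],[27,3],[30,0],[46,7],[47,0]]
[[6,3],[10,0],[16,16],[21,3],[22,0],[23,20],[27,3],[30,0],[36,16],[44,0],[46,7],[47,0]]
[[6,3],[10,0],[16,16],[21,3],[22,0],[23,20],[27,16],[28,3],[30,0],[36,16],[44,0],[46,7],[47,0]]
[[6,3],[10,0],[16,16],[21,3],[22,0],[23,20],[27,16],[28,3],[30,0],[36,16],[44,0],[46,7],[47,9],[49,0]]
[[6,3],[10,0],[16,16],[21,3],[22,0],[23,20],[27,16],[28,3],[30,0],[36,16],[44,12],[50,0]]
[[6,3],[10,0],[16,16],[21,3],[22,0],[23,20],[27,16],[28,15],[36,16],[44,12],[50,0]]
[[6,3],[10,0],[16,16],[21,3],[22,0],[23,20],[27,16],[28,15],[36,16],[44,12],[50,0]]
[[6,3],[10,0],[16,16],[21,3],[22,0],[23,20],[27,16],[28,15],[36,16],[44,12],[50,0]]
[[6,3],[10,0],[16,16],[21,3],[22,0],[23,20],[27,16],[28,15],[36,16],[44,12],[50,0]]
[[6,3],[10,0],[16,16],[21,3],[22,0],[23,20],[27,16],[28,15],[36,16],[44,12],[50,0]]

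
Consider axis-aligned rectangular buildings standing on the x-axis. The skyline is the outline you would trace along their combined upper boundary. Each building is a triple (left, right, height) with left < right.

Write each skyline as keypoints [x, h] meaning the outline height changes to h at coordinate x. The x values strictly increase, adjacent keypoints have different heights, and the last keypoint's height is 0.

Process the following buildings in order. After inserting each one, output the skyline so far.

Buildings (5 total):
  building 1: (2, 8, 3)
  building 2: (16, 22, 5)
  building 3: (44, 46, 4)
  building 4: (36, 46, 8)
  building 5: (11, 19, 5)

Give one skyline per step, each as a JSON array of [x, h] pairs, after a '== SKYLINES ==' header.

== SKYLINES ==
[[2,3],[8,0]]
[[2,3],[8,0],[16,5],[22,0]]
[[2,3],[8,0],[16,5],[22,0],[44,4],[46,0]]
[[2,3],[8,0],[16,5],[22,0],[36,8],[46,0]]
[[2,3],[8,0],[11,5],[22,0],[36,8],[46,0]]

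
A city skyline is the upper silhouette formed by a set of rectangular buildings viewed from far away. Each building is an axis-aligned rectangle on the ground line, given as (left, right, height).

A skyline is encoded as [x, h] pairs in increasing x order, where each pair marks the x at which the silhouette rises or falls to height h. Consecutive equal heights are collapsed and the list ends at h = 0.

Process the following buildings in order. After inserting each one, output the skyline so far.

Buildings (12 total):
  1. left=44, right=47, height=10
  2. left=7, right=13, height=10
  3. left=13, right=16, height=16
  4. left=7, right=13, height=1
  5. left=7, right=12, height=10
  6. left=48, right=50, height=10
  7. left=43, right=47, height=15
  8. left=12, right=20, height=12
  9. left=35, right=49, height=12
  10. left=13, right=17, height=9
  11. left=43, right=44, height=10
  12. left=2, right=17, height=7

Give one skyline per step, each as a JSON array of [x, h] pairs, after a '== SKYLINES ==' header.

== SKYLINES ==
[[44,10],[47,0]]
[[7,10],[13,0],[44,10],[47,0]]
[[7,10],[13,16],[16,0],[44,10],[47,0]]
[[7,10],[13,16],[16,0],[44,10],[47,0]]
[[7,10],[13,16],[16,0],[44,10],[47,0]]
[[7,10],[13,16],[16,0],[44,10],[47,0],[48,10],[50,0]]
[[7,10],[13,16],[16,0],[43,15],[47,0],[48,10],[50,0]]
[[7,10],[12,12],[13,16],[16,12],[20,0],[43,15],[47,0],[48,10],[50,0]]
[[7,10],[12,12],[13,16],[16,12],[20,0],[35,12],[43,15],[47,12],[49,10],[50,0]]
[[7,10],[12,12],[13,16],[16,12],[20,0],[35,12],[43,15],[47,12],[49,10],[50,0]]
[[7,10],[12,12],[13,16],[16,12],[20,0],[35,12],[43,15],[47,12],[49,10],[50,0]]
[[2,7],[7,10],[12,12],[13,16],[16,12],[20,0],[35,12],[43,15],[47,12],[49,10],[50,0]]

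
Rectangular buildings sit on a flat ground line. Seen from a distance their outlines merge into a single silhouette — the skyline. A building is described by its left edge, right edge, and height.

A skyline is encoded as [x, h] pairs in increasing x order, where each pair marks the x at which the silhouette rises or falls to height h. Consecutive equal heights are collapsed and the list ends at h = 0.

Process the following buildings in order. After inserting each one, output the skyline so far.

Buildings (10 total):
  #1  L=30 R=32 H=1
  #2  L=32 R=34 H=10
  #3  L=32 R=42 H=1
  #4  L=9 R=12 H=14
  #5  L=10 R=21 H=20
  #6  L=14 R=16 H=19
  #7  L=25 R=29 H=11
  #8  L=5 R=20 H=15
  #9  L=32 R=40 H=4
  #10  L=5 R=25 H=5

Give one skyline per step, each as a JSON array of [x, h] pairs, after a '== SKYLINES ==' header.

== SKYLINES ==
[[30,1],[32,0]]
[[30,1],[32,10],[34,0]]
[[30,1],[32,10],[34,1],[42,0]]
[[9,14],[12,0],[30,1],[32,10],[34,1],[42,0]]
[[9,14],[10,20],[21,0],[30,1],[32,10],[34,1],[42,0]]
[[9,14],[10,20],[21,0],[30,1],[32,10],[34,1],[42,0]]
[[9,14],[10,20],[21,0],[25,11],[29,0],[30,1],[32,10],[34,1],[42,0]]
[[5,15],[10,20],[21,0],[25,11],[29,0],[30,1],[32,10],[34,1],[42,0]]
[[5,15],[10,20],[21,0],[25,11],[29,0],[30,1],[32,10],[34,4],[40,1],[42,0]]
[[5,15],[10,20],[21,5],[25,11],[29,0],[30,1],[32,10],[34,4],[40,1],[42,0]]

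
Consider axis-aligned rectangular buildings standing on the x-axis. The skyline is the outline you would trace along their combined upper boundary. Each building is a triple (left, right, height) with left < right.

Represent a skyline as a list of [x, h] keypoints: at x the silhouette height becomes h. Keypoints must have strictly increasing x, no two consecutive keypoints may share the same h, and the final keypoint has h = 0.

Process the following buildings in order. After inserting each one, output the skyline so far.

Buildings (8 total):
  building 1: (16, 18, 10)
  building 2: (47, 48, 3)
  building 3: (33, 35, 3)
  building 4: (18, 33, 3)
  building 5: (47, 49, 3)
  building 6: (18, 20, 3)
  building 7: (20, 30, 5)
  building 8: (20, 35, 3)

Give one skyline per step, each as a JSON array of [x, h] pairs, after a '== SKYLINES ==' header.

== SKYLINES ==
[[16,10],[18,0]]
[[16,10],[18,0],[47,3],[48,0]]
[[16,10],[18,0],[33,3],[35,0],[47,3],[48,0]]
[[16,10],[18,3],[35,0],[47,3],[48,0]]
[[16,10],[18,3],[35,0],[47,3],[49,0]]
[[16,10],[18,3],[35,0],[47,3],[49,0]]
[[16,10],[18,3],[20,5],[30,3],[35,0],[47,3],[49,0]]
[[16,10],[18,3],[20,5],[30,3],[35,0],[47,3],[49,0]]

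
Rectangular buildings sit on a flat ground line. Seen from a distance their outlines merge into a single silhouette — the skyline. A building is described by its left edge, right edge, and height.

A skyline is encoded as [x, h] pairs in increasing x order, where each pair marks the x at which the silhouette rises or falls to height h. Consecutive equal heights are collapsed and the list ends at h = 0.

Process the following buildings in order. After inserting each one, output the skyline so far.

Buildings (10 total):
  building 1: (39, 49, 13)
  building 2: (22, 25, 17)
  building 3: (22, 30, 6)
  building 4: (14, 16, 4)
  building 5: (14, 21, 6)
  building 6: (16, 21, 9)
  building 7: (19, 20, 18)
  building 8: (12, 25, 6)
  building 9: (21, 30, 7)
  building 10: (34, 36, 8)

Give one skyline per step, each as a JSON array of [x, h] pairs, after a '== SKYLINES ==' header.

== SKYLINES ==
[[39,13],[49,0]]
[[22,17],[25,0],[39,13],[49,0]]
[[22,17],[25,6],[30,0],[39,13],[49,0]]
[[14,4],[16,0],[22,17],[25,6],[30,0],[39,13],[49,0]]
[[14,6],[21,0],[22,17],[25,6],[30,0],[39,13],[49,0]]
[[14,6],[16,9],[21,0],[22,17],[25,6],[30,0],[39,13],[49,0]]
[[14,6],[16,9],[19,18],[20,9],[21,0],[22,17],[25,6],[30,0],[39,13],[49,0]]
[[12,6],[16,9],[19,18],[20,9],[21,6],[22,17],[25,6],[30,0],[39,13],[49,0]]
[[12,6],[16,9],[19,18],[20,9],[21,7],[22,17],[25,7],[30,0],[39,13],[49,0]]
[[12,6],[16,9],[19,18],[20,9],[21,7],[22,17],[25,7],[30,0],[34,8],[36,0],[39,13],[49,0]]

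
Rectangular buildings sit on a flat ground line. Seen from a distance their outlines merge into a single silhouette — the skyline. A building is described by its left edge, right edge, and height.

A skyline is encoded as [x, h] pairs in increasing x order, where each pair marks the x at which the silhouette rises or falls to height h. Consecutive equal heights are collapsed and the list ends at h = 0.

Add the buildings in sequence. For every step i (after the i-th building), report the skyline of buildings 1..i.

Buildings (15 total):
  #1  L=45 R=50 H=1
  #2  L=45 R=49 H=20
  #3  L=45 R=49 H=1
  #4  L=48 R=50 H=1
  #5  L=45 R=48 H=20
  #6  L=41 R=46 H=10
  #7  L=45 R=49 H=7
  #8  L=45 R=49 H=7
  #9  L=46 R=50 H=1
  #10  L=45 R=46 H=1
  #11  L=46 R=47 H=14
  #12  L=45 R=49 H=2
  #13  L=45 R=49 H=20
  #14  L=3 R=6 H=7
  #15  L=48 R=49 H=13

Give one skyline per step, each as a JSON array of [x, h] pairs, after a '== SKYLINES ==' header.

== SKYLINES ==
[[45,1],[50,0]]
[[45,20],[49,1],[50,0]]
[[45,20],[49,1],[50,0]]
[[45,20],[49,1],[50,0]]
[[45,20],[49,1],[50,0]]
[[41,10],[45,20],[49,1],[50,0]]
[[41,10],[45,20],[49,1],[50,0]]
[[41,10],[45,20],[49,1],[50,0]]
[[41,10],[45,20],[49,1],[50,0]]
[[41,10],[45,20],[49,1],[50,0]]
[[41,10],[45,20],[49,1],[50,0]]
[[41,10],[45,20],[49,1],[50,0]]
[[41,10],[45,20],[49,1],[50,0]]
[[3,7],[6,0],[41,10],[45,20],[49,1],[50,0]]
[[3,7],[6,0],[41,10],[45,20],[49,1],[50,0]]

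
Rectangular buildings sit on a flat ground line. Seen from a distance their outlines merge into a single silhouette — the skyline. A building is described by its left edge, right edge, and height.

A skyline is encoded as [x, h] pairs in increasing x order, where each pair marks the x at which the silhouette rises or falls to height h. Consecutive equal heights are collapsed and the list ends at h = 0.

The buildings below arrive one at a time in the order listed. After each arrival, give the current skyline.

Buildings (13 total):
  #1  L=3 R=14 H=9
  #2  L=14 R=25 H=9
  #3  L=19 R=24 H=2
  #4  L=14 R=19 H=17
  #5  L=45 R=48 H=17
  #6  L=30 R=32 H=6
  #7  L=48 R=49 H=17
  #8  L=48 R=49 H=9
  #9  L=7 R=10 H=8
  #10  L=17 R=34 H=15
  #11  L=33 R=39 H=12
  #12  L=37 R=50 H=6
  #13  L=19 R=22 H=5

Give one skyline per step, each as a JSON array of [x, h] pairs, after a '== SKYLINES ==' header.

== SKYLINES ==
[[3,9],[14,0]]
[[3,9],[25,0]]
[[3,9],[25,0]]
[[3,9],[14,17],[19,9],[25,0]]
[[3,9],[14,17],[19,9],[25,0],[45,17],[48,0]]
[[3,9],[14,17],[19,9],[25,0],[30,6],[32,0],[45,17],[48,0]]
[[3,9],[14,17],[19,9],[25,0],[30,6],[32,0],[45,17],[49,0]]
[[3,9],[14,17],[19,9],[25,0],[30,6],[32,0],[45,17],[49,0]]
[[3,9],[14,17],[19,9],[25,0],[30,6],[32,0],[45,17],[49,0]]
[[3,9],[14,17],[19,15],[34,0],[45,17],[49,0]]
[[3,9],[14,17],[19,15],[34,12],[39,0],[45,17],[49,0]]
[[3,9],[14,17],[19,15],[34,12],[39,6],[45,17],[49,6],[50,0]]
[[3,9],[14,17],[19,15],[34,12],[39,6],[45,17],[49,6],[50,0]]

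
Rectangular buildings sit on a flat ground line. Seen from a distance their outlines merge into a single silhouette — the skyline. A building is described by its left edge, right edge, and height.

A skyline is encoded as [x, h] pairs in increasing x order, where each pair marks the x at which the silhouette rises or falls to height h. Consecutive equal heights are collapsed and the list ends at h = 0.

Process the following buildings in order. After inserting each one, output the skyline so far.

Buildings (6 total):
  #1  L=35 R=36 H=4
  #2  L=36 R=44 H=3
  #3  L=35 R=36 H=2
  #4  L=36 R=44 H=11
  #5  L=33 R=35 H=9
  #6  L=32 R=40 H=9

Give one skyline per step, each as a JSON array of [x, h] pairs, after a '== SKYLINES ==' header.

== SKYLINES ==
[[35,4],[36,0]]
[[35,4],[36,3],[44,0]]
[[35,4],[36,3],[44,0]]
[[35,4],[36,11],[44,0]]
[[33,9],[35,4],[36,11],[44,0]]
[[32,9],[36,11],[44,0]]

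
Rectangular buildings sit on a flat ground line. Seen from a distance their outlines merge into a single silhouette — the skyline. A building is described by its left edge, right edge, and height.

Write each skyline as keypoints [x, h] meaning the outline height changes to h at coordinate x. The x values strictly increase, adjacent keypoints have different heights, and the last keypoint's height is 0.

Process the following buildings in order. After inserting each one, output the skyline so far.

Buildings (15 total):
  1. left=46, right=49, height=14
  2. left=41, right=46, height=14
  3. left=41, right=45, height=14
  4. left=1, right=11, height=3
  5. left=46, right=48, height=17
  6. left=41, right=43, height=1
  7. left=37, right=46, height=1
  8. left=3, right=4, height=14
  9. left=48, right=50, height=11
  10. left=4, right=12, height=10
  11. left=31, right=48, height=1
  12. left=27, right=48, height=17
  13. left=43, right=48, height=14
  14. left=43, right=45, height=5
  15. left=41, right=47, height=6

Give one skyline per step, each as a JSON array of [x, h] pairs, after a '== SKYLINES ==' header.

== SKYLINES ==
[[46,14],[49,0]]
[[41,14],[49,0]]
[[41,14],[49,0]]
[[1,3],[11,0],[41,14],[49,0]]
[[1,3],[11,0],[41,14],[46,17],[48,14],[49,0]]
[[1,3],[11,0],[41,14],[46,17],[48,14],[49,0]]
[[1,3],[11,0],[37,1],[41,14],[46,17],[48,14],[49,0]]
[[1,3],[3,14],[4,3],[11,0],[37,1],[41,14],[46,17],[48,14],[49,0]]
[[1,3],[3,14],[4,3],[11,0],[37,1],[41,14],[46,17],[48,14],[49,11],[50,0]]
[[1,3],[3,14],[4,10],[12,0],[37,1],[41,14],[46,17],[48,14],[49,11],[50,0]]
[[1,3],[3,14],[4,10],[12,0],[31,1],[41,14],[46,17],[48,14],[49,11],[50,0]]
[[1,3],[3,14],[4,10],[12,0],[27,17],[48,14],[49,11],[50,0]]
[[1,3],[3,14],[4,10],[12,0],[27,17],[48,14],[49,11],[50,0]]
[[1,3],[3,14],[4,10],[12,0],[27,17],[48,14],[49,11],[50,0]]
[[1,3],[3,14],[4,10],[12,0],[27,17],[48,14],[49,11],[50,0]]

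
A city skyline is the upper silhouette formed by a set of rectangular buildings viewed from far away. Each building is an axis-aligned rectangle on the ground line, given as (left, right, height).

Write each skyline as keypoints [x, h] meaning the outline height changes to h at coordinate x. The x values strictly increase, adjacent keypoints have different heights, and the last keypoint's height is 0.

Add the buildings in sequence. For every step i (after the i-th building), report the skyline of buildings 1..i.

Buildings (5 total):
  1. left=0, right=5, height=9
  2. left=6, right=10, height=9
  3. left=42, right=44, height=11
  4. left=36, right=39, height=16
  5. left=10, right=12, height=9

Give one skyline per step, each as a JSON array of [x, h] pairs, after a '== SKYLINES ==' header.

== SKYLINES ==
[[0,9],[5,0]]
[[0,9],[5,0],[6,9],[10,0]]
[[0,9],[5,0],[6,9],[10,0],[42,11],[44,0]]
[[0,9],[5,0],[6,9],[10,0],[36,16],[39,0],[42,11],[44,0]]
[[0,9],[5,0],[6,9],[12,0],[36,16],[39,0],[42,11],[44,0]]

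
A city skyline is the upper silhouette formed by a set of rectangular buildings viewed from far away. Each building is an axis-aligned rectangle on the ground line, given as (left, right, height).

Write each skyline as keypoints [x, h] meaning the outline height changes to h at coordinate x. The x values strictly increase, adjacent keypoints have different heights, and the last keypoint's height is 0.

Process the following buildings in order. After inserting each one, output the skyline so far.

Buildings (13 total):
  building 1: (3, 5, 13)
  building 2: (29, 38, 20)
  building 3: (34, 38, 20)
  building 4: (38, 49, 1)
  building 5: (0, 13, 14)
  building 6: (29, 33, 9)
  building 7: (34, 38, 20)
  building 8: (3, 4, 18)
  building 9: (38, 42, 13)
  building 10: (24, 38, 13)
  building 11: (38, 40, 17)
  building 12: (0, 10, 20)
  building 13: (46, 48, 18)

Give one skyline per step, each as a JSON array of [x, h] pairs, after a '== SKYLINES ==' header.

== SKYLINES ==
[[3,13],[5,0]]
[[3,13],[5,0],[29,20],[38,0]]
[[3,13],[5,0],[29,20],[38,0]]
[[3,13],[5,0],[29,20],[38,1],[49,0]]
[[0,14],[13,0],[29,20],[38,1],[49,0]]
[[0,14],[13,0],[29,20],[38,1],[49,0]]
[[0,14],[13,0],[29,20],[38,1],[49,0]]
[[0,14],[3,18],[4,14],[13,0],[29,20],[38,1],[49,0]]
[[0,14],[3,18],[4,14],[13,0],[29,20],[38,13],[42,1],[49,0]]
[[0,14],[3,18],[4,14],[13,0],[24,13],[29,20],[38,13],[42,1],[49,0]]
[[0,14],[3,18],[4,14],[13,0],[24,13],[29,20],[38,17],[40,13],[42,1],[49,0]]
[[0,20],[10,14],[13,0],[24,13],[29,20],[38,17],[40,13],[42,1],[49,0]]
[[0,20],[10,14],[13,0],[24,13],[29,20],[38,17],[40,13],[42,1],[46,18],[48,1],[49,0]]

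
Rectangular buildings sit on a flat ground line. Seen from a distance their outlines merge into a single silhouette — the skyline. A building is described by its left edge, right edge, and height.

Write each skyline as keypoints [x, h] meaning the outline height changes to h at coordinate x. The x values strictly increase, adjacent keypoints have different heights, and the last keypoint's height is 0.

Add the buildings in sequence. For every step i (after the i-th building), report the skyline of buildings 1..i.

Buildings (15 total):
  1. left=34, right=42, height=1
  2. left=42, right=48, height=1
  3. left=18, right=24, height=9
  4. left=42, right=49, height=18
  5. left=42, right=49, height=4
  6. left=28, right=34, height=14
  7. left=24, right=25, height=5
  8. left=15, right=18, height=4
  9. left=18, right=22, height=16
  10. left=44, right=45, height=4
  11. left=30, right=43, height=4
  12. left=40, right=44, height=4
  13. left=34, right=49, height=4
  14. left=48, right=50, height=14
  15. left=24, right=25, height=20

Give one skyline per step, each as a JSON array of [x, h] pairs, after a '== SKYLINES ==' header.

== SKYLINES ==
[[34,1],[42,0]]
[[34,1],[48,0]]
[[18,9],[24,0],[34,1],[48,0]]
[[18,9],[24,0],[34,1],[42,18],[49,0]]
[[18,9],[24,0],[34,1],[42,18],[49,0]]
[[18,9],[24,0],[28,14],[34,1],[42,18],[49,0]]
[[18,9],[24,5],[25,0],[28,14],[34,1],[42,18],[49,0]]
[[15,4],[18,9],[24,5],[25,0],[28,14],[34,1],[42,18],[49,0]]
[[15,4],[18,16],[22,9],[24,5],[25,0],[28,14],[34,1],[42,18],[49,0]]
[[15,4],[18,16],[22,9],[24,5],[25,0],[28,14],[34,1],[42,18],[49,0]]
[[15,4],[18,16],[22,9],[24,5],[25,0],[28,14],[34,4],[42,18],[49,0]]
[[15,4],[18,16],[22,9],[24,5],[25,0],[28,14],[34,4],[42,18],[49,0]]
[[15,4],[18,16],[22,9],[24,5],[25,0],[28,14],[34,4],[42,18],[49,0]]
[[15,4],[18,16],[22,9],[24,5],[25,0],[28,14],[34,4],[42,18],[49,14],[50,0]]
[[15,4],[18,16],[22,9],[24,20],[25,0],[28,14],[34,4],[42,18],[49,14],[50,0]]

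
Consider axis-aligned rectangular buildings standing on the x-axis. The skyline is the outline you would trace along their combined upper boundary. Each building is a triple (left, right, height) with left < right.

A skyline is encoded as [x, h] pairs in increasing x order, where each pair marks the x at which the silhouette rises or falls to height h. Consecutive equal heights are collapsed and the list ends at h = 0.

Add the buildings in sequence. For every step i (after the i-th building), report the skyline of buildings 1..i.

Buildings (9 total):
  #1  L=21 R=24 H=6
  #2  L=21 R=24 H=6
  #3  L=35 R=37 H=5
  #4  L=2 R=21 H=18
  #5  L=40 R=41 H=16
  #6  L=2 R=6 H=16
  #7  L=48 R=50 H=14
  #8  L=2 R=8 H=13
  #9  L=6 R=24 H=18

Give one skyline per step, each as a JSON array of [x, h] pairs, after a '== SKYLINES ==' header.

== SKYLINES ==
[[21,6],[24,0]]
[[21,6],[24,0]]
[[21,6],[24,0],[35,5],[37,0]]
[[2,18],[21,6],[24,0],[35,5],[37,0]]
[[2,18],[21,6],[24,0],[35,5],[37,0],[40,16],[41,0]]
[[2,18],[21,6],[24,0],[35,5],[37,0],[40,16],[41,0]]
[[2,18],[21,6],[24,0],[35,5],[37,0],[40,16],[41,0],[48,14],[50,0]]
[[2,18],[21,6],[24,0],[35,5],[37,0],[40,16],[41,0],[48,14],[50,0]]
[[2,18],[24,0],[35,5],[37,0],[40,16],[41,0],[48,14],[50,0]]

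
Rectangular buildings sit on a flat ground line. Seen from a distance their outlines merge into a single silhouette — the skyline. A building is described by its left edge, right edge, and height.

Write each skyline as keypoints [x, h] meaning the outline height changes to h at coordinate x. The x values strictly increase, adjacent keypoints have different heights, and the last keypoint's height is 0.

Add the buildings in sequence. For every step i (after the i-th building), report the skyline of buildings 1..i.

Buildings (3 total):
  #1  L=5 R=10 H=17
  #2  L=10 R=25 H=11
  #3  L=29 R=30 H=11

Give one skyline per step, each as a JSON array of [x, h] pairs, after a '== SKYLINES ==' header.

== SKYLINES ==
[[5,17],[10,0]]
[[5,17],[10,11],[25,0]]
[[5,17],[10,11],[25,0],[29,11],[30,0]]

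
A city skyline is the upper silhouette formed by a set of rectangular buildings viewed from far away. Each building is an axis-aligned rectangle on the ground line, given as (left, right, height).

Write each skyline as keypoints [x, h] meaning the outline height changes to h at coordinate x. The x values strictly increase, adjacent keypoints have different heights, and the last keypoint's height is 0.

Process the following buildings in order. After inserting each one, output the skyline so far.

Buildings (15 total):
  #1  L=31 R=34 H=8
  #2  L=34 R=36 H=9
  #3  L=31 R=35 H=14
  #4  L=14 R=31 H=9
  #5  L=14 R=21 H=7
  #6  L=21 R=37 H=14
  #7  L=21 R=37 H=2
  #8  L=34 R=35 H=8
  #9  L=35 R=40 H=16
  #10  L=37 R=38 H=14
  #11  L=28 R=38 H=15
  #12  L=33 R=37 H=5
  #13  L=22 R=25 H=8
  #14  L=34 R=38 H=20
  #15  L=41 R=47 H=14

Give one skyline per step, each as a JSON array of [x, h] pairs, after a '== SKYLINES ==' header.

== SKYLINES ==
[[31,8],[34,0]]
[[31,8],[34,9],[36,0]]
[[31,14],[35,9],[36,0]]
[[14,9],[31,14],[35,9],[36,0]]
[[14,9],[31,14],[35,9],[36,0]]
[[14,9],[21,14],[37,0]]
[[14,9],[21,14],[37,0]]
[[14,9],[21,14],[37,0]]
[[14,9],[21,14],[35,16],[40,0]]
[[14,9],[21,14],[35,16],[40,0]]
[[14,9],[21,14],[28,15],[35,16],[40,0]]
[[14,9],[21,14],[28,15],[35,16],[40,0]]
[[14,9],[21,14],[28,15],[35,16],[40,0]]
[[14,9],[21,14],[28,15],[34,20],[38,16],[40,0]]
[[14,9],[21,14],[28,15],[34,20],[38,16],[40,0],[41,14],[47,0]]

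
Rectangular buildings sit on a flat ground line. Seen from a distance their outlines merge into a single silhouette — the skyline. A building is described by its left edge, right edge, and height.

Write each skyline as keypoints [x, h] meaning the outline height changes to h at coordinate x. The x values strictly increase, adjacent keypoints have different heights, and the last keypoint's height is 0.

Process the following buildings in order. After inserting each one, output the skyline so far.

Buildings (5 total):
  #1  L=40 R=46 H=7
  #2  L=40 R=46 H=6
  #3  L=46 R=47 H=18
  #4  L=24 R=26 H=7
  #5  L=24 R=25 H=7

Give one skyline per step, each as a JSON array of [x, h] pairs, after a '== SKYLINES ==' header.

== SKYLINES ==
[[40,7],[46,0]]
[[40,7],[46,0]]
[[40,7],[46,18],[47,0]]
[[24,7],[26,0],[40,7],[46,18],[47,0]]
[[24,7],[26,0],[40,7],[46,18],[47,0]]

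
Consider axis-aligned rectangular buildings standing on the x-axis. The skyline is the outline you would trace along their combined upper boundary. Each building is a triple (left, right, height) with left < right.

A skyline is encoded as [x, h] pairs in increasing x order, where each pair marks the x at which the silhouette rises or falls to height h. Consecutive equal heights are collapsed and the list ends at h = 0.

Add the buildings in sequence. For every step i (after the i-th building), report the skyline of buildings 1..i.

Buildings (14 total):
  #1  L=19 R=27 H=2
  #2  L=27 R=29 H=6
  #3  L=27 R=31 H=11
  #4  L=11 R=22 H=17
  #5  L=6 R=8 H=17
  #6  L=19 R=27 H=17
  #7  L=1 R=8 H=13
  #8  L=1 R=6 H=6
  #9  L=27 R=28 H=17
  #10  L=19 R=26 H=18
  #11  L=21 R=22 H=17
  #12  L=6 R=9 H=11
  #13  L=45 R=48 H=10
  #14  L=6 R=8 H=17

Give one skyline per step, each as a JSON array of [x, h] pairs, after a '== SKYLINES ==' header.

== SKYLINES ==
[[19,2],[27,0]]
[[19,2],[27,6],[29,0]]
[[19,2],[27,11],[31,0]]
[[11,17],[22,2],[27,11],[31,0]]
[[6,17],[8,0],[11,17],[22,2],[27,11],[31,0]]
[[6,17],[8,0],[11,17],[27,11],[31,0]]
[[1,13],[6,17],[8,0],[11,17],[27,11],[31,0]]
[[1,13],[6,17],[8,0],[11,17],[27,11],[31,0]]
[[1,13],[6,17],[8,0],[11,17],[28,11],[31,0]]
[[1,13],[6,17],[8,0],[11,17],[19,18],[26,17],[28,11],[31,0]]
[[1,13],[6,17],[8,0],[11,17],[19,18],[26,17],[28,11],[31,0]]
[[1,13],[6,17],[8,11],[9,0],[11,17],[19,18],[26,17],[28,11],[31,0]]
[[1,13],[6,17],[8,11],[9,0],[11,17],[19,18],[26,17],[28,11],[31,0],[45,10],[48,0]]
[[1,13],[6,17],[8,11],[9,0],[11,17],[19,18],[26,17],[28,11],[31,0],[45,10],[48,0]]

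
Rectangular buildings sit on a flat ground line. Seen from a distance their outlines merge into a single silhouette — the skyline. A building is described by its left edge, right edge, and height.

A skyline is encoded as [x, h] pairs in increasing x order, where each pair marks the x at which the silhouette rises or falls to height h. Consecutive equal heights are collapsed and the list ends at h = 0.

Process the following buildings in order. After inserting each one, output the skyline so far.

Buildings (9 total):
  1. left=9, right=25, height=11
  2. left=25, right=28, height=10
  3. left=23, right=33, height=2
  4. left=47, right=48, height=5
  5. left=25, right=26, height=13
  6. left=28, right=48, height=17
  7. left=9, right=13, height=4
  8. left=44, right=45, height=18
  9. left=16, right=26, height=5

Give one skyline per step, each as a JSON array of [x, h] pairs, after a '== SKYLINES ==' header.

== SKYLINES ==
[[9,11],[25,0]]
[[9,11],[25,10],[28,0]]
[[9,11],[25,10],[28,2],[33,0]]
[[9,11],[25,10],[28,2],[33,0],[47,5],[48,0]]
[[9,11],[25,13],[26,10],[28,2],[33,0],[47,5],[48,0]]
[[9,11],[25,13],[26,10],[28,17],[48,0]]
[[9,11],[25,13],[26,10],[28,17],[48,0]]
[[9,11],[25,13],[26,10],[28,17],[44,18],[45,17],[48,0]]
[[9,11],[25,13],[26,10],[28,17],[44,18],[45,17],[48,0]]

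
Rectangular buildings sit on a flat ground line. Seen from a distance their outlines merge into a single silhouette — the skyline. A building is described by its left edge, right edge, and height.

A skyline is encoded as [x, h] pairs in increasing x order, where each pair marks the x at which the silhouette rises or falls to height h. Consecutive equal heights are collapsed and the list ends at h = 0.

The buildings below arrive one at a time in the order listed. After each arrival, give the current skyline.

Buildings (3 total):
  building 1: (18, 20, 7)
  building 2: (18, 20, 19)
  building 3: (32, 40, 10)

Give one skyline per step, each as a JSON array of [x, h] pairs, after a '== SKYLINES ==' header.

== SKYLINES ==
[[18,7],[20,0]]
[[18,19],[20,0]]
[[18,19],[20,0],[32,10],[40,0]]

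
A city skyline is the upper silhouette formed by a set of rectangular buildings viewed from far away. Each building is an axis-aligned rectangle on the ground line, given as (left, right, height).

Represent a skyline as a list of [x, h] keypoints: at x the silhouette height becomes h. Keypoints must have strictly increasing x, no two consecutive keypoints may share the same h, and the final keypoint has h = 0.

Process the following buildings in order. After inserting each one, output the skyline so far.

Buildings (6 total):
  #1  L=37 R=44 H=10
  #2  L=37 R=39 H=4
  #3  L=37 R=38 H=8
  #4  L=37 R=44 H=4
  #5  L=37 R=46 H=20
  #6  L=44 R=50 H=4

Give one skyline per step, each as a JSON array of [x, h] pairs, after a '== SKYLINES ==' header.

== SKYLINES ==
[[37,10],[44,0]]
[[37,10],[44,0]]
[[37,10],[44,0]]
[[37,10],[44,0]]
[[37,20],[46,0]]
[[37,20],[46,4],[50,0]]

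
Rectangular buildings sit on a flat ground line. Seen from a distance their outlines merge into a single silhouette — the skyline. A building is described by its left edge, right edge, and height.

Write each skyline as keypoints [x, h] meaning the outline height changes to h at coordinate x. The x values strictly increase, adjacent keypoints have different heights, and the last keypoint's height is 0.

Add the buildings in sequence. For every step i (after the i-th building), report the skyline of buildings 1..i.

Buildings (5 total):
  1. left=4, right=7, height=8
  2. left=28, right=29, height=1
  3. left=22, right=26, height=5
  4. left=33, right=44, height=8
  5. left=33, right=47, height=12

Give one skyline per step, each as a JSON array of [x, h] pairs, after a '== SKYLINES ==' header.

== SKYLINES ==
[[4,8],[7,0]]
[[4,8],[7,0],[28,1],[29,0]]
[[4,8],[7,0],[22,5],[26,0],[28,1],[29,0]]
[[4,8],[7,0],[22,5],[26,0],[28,1],[29,0],[33,8],[44,0]]
[[4,8],[7,0],[22,5],[26,0],[28,1],[29,0],[33,12],[47,0]]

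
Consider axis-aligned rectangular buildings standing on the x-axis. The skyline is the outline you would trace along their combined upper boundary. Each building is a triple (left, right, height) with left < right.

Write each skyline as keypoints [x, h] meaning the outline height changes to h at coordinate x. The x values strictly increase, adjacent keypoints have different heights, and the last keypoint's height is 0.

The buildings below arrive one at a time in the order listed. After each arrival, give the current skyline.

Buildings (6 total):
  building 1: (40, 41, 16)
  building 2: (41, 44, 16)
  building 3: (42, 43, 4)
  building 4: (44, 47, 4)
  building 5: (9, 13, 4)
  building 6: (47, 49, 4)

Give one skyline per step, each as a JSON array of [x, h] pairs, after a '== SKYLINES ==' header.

== SKYLINES ==
[[40,16],[41,0]]
[[40,16],[44,0]]
[[40,16],[44,0]]
[[40,16],[44,4],[47,0]]
[[9,4],[13,0],[40,16],[44,4],[47,0]]
[[9,4],[13,0],[40,16],[44,4],[49,0]]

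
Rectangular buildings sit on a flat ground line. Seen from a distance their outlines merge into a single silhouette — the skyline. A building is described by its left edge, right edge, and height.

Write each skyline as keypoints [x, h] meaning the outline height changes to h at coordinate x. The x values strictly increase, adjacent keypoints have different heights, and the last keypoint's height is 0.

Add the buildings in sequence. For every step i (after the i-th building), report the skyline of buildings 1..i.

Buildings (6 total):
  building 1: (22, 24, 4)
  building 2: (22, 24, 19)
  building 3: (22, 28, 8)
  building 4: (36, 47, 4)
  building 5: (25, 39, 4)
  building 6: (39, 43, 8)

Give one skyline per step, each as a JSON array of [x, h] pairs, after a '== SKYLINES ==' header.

== SKYLINES ==
[[22,4],[24,0]]
[[22,19],[24,0]]
[[22,19],[24,8],[28,0]]
[[22,19],[24,8],[28,0],[36,4],[47,0]]
[[22,19],[24,8],[28,4],[47,0]]
[[22,19],[24,8],[28,4],[39,8],[43,4],[47,0]]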